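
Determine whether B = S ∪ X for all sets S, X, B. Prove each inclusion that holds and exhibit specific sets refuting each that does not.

Both inclusions fail.

(⟹) This inclusion fails. Take S = ∅, X = ∅, B = {1}; then 1 ∈ B but 1 ∉ S ∪ X.

(⟸) This inclusion fails. Take S = {1}, X = ∅, B = ∅; then 1 ∈ S ∪ X but 1 ∉ B.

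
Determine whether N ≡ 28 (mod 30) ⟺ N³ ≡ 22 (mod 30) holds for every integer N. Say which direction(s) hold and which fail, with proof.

Both directions hold; the statement is true.

[⇒] Suppose N ≡ 28 (mod 30). Write N = 30j + 28. Then (30j + 28)³ = 27000j³ + 75600j² + 70560j + 21952 = 30(900j³ + 2520j² + 2352j + 731) + 22, so N³ ≡ 22 (mod 30).

[⇐] Conversely, suppose N³ ≡ 22 (mod 30). The only residue r in {0, …, 29} with r³ ≡ 22 (mod 30) is r = 28, so N ≡ 28 (mod 30).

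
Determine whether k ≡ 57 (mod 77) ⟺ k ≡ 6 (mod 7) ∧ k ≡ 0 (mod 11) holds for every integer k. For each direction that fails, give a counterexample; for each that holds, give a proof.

(⇒) fails and (⇐) fails.

(⇒) This fails: k = 57 gives 57 ≡ 57 (mod 77) but 57 ≡ 1 (mod 7), so the conjunction on the right does not hold.

(⇐) This fails: k = 55 satisfies both congruences on the right (55 ≡ 6 mod 7 and 55 ≡ 0 mod 11) yet 55 ≡ 55 (mod 77), not 57.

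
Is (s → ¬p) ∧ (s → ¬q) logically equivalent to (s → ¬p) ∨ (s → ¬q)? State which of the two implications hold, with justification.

Only the forward implication holds.

(←) This fails. Under p = T, q = F, s = T, the left side is false but the right side is true.

(→) Assume the antecedent. If p is true, the antecedent forces (p = T, q = F, s = F) or (p = T, q = T, s = F), and (s → ¬p) ∨ (s → ¬q) holds there. If p is false, (s → ¬p) ∨ (s → ¬q) reduces to true regardless of the other variables. Either way (s → ¬p) ∨ (s → ¬q) holds.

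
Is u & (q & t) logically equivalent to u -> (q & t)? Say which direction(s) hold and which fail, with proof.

(⇒) holds; (⇐) fails.

Forward direction. Assume the antecedent. If u is true, the antecedent forces (u = T, q = T, t = T), and u -> (q & t) holds there. If u is false, the antecedent cannot hold. Either way u -> (q & t) holds.

Converse. This fails. Under u = F, q = F, t = F, the left side is false but the right side is true.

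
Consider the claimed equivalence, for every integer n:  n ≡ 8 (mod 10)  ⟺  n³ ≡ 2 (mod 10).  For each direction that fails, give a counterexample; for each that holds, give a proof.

Both directions hold; the statement is true.

(⟸) Suppose n³ ≡ 2 (mod 10). The only residue r in {0, …, 9} with r³ ≡ 2 (mod 10) is r = 8, so n ≡ 8 (mod 10).

(⟹) Suppose n ≡ 8 (mod 10). Write n = 10j + 8. Then (10j + 8)³ = 1000j³ + 2400j² + 1920j + 512 = 10(100j³ + 240j² + 192j + 51) + 2, so n³ ≡ 2 (mod 10).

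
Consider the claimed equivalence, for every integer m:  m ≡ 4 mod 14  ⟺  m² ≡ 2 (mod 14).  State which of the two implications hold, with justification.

The forward direction holds; the converse fails.

[⇐] This fails: take m = 10. Then 10² = 100 ≡ 2 (mod 14), yet 10 ≡ 10 (mod 14), not 4.

[⇒] Suppose m ≡ 4 mod 14. Write m = 14j + 4. Then (14j + 4)² = 196j² + 112j + 16 = 14(14j² + 8j + 1) + 2, so m² ≡ 2 (mod 14).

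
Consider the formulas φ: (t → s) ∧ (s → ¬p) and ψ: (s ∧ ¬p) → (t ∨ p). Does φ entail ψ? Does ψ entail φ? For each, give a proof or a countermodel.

(⇒) fails and (⇐) fails.

[⇒] This fails. Under s = T, p = F, t = F, the left side is true but the right side is false.

[⇐] This fails. Under s = T, p = T, t = F, the left side is false but the right side is true.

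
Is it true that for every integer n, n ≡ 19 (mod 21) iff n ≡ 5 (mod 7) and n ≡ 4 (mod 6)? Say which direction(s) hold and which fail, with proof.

(⇒) fails; (⇐) holds.

(⟸) If n ≡ 5 (mod 7) and n ≡ 4 (mod 6), then by the Chinese remainder theorem n ≡ 40 (mod 42). Since 40 ≡ 19 (mod 21) and 21 ∣ 42, we get n ≡ 19 (mod 21).

(⟹) This fails: n = 19 gives 19 ≡ 19 (mod 21) but 19 ≡ 1 (mod 6), so the conjunction on the right does not hold.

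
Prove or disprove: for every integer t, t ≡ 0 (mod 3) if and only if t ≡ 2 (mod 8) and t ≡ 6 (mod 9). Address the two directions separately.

(⇒) fails; (⇐) holds.

(⇒) This fails: t = 0 gives 0 ≡ 0 (mod 3) but 0 ≡ 0 (mod 8), so the conjunction on the right does not hold.

(⇐) Conversely, if t ≡ 2 (mod 8) and t ≡ 6 (mod 9), then by the Chinese remainder theorem t ≡ 42 (mod 72). Since 42 ≡ 0 (mod 3) and 3 ∣ 72, we get t ≡ 0 (mod 3).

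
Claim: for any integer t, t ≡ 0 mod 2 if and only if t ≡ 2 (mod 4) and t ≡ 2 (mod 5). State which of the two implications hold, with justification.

(⟸) If t ≡ 2 (mod 4) and t ≡ 2 (mod 5), then by the Chinese remainder theorem t ≡ 2 (mod 20). Since 2 ≡ 0 (mod 2) and 2 ∣ 20, we get t ≡ 0 (mod 2).

(⟹) This fails: t = 0 gives 0 ≡ 0 (mod 2) but 0 ≡ 0 (mod 4), so the conjunction on the right does not hold.

Not equivalent: only (⇐) holds.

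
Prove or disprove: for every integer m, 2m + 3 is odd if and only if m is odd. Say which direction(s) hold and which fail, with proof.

The forward direction fails; the converse holds.

(⇒) This fails: take m = 2. Then 2m + 3 = 7, which is odd, yet m = 2 is even, not odd.

(⇐) Suppose m is odd. Since 2 is even, 2m is even for every m, so 2m + 3 has the same parity as 3, which is odd. Hence 2m + 3 is odd.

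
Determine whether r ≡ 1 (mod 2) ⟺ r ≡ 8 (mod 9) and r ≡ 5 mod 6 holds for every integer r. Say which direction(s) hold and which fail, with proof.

Only the converse holds.

(⟸) If r ≡ 8 (mod 9) and r ≡ 5 (mod 6), then by the Chinese remainder theorem r ≡ 17 (mod 18). Since 17 ≡ 1 (mod 2) and 2 ∣ 18, we get r ≡ 1 (mod 2).

(⟹) This fails: r = 1 gives 1 ≡ 1 (mod 2) but 1 ≡ 1 (mod 9), so the conjunction on the right does not hold.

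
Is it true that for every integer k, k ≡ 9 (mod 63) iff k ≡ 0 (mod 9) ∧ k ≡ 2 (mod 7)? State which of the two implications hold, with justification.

Both directions hold.

(⟹) Suppose k ≡ 9 (mod 63); write k = 63j + 9. Since 9 ∣ 63, reducing mod 9 gives k ≡ 9 ≡ 0 (mod 9); since 7 ∣ 63, reducing mod 7 gives k ≡ 9 ≡ 2 (mod 7).

(⟸) Conversely, if k ≡ 0 (mod 9) and k ≡ 2 (mod 7), then by the Chinese remainder theorem k ≡ 9 (mod 63). This is exactly k ≡ 9 (mod 63).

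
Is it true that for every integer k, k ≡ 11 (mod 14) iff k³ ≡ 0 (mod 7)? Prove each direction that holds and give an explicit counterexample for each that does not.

Neither direction holds.

Forward direction. This fails: take k = 11. Then 11 ≡ 11 (mod 14), but 11³ = 1331 ≡ 1 (mod 7), not 0.

Converse. This fails: take k = 0. Then 0³ = 0 ≡ 0 (mod 7), yet 0 ≡ 0 (mod 14), not 11.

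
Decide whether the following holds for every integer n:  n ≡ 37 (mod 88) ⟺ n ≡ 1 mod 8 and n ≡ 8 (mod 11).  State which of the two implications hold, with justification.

(⇒) fails and (⇐) fails.

(⟹) This fails: n = 37 gives 37 ≡ 37 (mod 88) but 37 ≡ 5 (mod 8), so the conjunction on the right does not hold.

(⟸) This fails: n = 41 satisfies both congruences on the right (41 ≡ 1 mod 8 and 41 ≡ 8 mod 11) yet 41 ≡ 41 (mod 88), not 37.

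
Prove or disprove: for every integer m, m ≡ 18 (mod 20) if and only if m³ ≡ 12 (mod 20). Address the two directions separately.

Converse. This fails: take m = 8. Then 8³ = 512 ≡ 12 (mod 20), yet 8 ≡ 8 (mod 20), not 18.

Forward direction. Suppose m ≡ 18 (mod 20). Write m = 20j + 18. Then (20j + 18)³ = 8000j³ + 21600j² + 19440j + 5832 = 20(400j³ + 1080j² + 972j + 291) + 12, so m³ ≡ 12 (mod 20).

Only the forward direction holds.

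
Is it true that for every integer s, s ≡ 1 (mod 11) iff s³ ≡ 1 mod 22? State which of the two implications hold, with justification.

Only the reverse direction holds.

(⟹) This fails: take s = 12. Then 12 ≡ 1 (mod 11), but 12³ = 1728 ≡ 12 (mod 22), not 1.

(⟸) Conversely, the residues r modulo 22 with r³ ≡ 1 (mod 22) are exactly {1}, and each is ≡ 1 (mod 11).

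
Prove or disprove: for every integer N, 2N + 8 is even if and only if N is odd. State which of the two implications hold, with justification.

Only the reverse direction holds.

Forward direction. This fails: take N = 2. Then 2N + 8 = 12, which is even, yet N = 2 is even, not odd.

Converse. Suppose N is odd. Since 2 is even, 2N is even for every N, so 2N + 8 has the same parity as 8, which is even. Hence 2N + 8 is even.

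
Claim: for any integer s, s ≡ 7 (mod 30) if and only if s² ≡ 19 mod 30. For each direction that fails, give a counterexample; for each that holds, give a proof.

[⇐] This fails: take s = 13. Then 13² = 169 ≡ 19 (mod 30), yet 13 ≡ 13 (mod 30), not 7.

[⇒] Suppose s ≡ 7 (mod 30). Write s = 30j + 7. Then (30j + 7)² = 900j² + 420j + 49 = 30(30j² + 14j + 1) + 19, so s² ≡ 19 (mod 30).

Only the forward direction holds.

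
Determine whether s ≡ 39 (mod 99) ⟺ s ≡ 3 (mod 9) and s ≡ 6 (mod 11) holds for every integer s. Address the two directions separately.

Forward direction. Suppose s ≡ 39 (mod 99); write s = 99j + 39. Since 9 ∣ 99, reducing mod 9 gives s ≡ 39 ≡ 3 (mod 9); since 11 ∣ 99, reducing mod 11 gives s ≡ 39 ≡ 6 (mod 11).

Converse. If s ≡ 3 (mod 9) and s ≡ 6 (mod 11), then by the Chinese remainder theorem s ≡ 39 (mod 99). This is exactly s ≡ 39 (mod 99).

Both directions hold.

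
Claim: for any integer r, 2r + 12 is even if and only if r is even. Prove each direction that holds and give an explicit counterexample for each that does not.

The forward direction fails; the converse holds.

(→) This fails: take r = 5. Then 2r + 12 = 22, which is even, yet r = 5 is odd, not even.

(←) Suppose r is even. Since 2 is even, 2r is even for every r, so 2r + 12 has the same parity as 12, which is even. Hence 2r + 12 is even.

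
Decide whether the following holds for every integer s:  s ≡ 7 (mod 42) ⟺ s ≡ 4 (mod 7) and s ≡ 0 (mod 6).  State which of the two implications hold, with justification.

(⇒) fails and (⇐) fails.

(⇒) This fails: s = 7 gives 7 ≡ 7 (mod 42) but 7 ≡ 0 (mod 7), so the conjunction on the right does not hold.

(⇐) This fails: s = 18 satisfies both congruences on the right (18 ≡ 4 mod 7 and 18 ≡ 0 mod 6) yet 18 ≡ 18 (mod 42), not 7.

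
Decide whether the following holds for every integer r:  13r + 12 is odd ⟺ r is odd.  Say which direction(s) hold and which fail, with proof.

Both directions hold; the statement is true.

(⇒) Suppose 13r + 12 is odd. Since 13 is odd, 13r and r have the same parity, so 13r + 12 ≡ r + 12 (mod 2). As 12 is even, 13r + 12 is odd exactly when r is odd. Thus r is odd.

(⇐) Conversely, suppose r is odd; write r = 2j + 1. Then 13r + 12 = 13·(2j + 1) + 12 = 2·13j + 25, which is odd.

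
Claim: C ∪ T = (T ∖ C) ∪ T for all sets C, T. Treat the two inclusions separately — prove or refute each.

(⟹) This inclusion fails. Take C = {1}, T = ∅; then 1 ∈ C ∪ T but 1 ∉ (T ∖ C) ∪ T.

(⟸) Let x ∈ (T ∖ C) ∪ T. Then either x ∈ T and x ∉ C; or x ∈ C ∩ T. In each case x ∈ C ∪ T, so (T ∖ C) ∪ T ⊆ C ∪ T.

Only the reverse inclusion holds.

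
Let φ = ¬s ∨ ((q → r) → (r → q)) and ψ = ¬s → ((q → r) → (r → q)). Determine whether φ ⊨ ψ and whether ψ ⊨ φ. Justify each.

[⇒] This fails. Under s = F, q = F, r = T, the left side is true but the right side is false.

[⇐] This fails. Under s = T, q = F, r = T, the left side is false but the right side is true.

Neither implication holds.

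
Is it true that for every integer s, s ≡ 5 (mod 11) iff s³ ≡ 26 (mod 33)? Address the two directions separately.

(⟹) This fails: take s = 16. Then 16 ≡ 5 (mod 11), but 16³ = 4096 ≡ 4 (mod 33), not 26.

(⟸) Conversely, the residues r modulo 33 with r³ ≡ 26 (mod 33) are exactly {5}, and each is ≡ 5 (mod 11).

Only the reverse direction holds.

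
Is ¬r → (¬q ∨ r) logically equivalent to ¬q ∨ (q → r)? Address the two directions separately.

(→) Assume the antecedent. If q is true, the antecedent forces (q = T, r = T), and ¬q ∨ (q → r) holds there. If q is false, ¬q ∨ (q → r) reduces to true regardless of the other variables. Either way ¬q ∨ (q → r) holds.

(←) Assume the antecedent. If q is true, the antecedent forces (q = T, r = T), and ¬r → (¬q ∨ r) holds there. If q is false, ¬r → (¬q ∨ r) reduces to true regardless of the other variables. Either way ¬r → (¬q ∨ r) holds.

The biconditional holds.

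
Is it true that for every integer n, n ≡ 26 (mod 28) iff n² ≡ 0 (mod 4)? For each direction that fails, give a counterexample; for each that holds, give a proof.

Forward direction. Suppose n ≡ 26 (mod 28). Then n² ≡ 26² = 676 (mod 28), and since 4 ∣ 28, also n² ≡ 0 (mod 4).

Converse. This fails: take n = 0. Then 0² = 0 ≡ 0 (mod 4), yet 0 ≡ 0 (mod 28), not 26.

The forward direction holds; the converse fails.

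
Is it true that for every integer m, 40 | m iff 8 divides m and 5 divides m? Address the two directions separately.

(←) Suppose 8 ∣ m and 5 ∣ m. Any common multiple of 8 and 5 is a multiple of their lcm; here gcd(8, 5) = 1, so lcm(8, 5) = 8·5 = 40, so 40 ∣ m.

(→) If 40 ∣ m, write m = 40q. Since 40 = 5·8, m = 8·(5q), so 8 ∣ m; and since 40 = 8·5, m = 5·(8q), so 5 ∣ m.

Both directions hold; the statement is true.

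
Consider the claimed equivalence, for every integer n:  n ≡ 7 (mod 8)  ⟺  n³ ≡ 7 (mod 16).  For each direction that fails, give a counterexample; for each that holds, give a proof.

The forward direction fails; the converse holds.

Forward direction. This fails: take n = 15. Then 15 ≡ 7 (mod 8), but 15³ = 3375 ≡ 15 (mod 16), not 7.

Converse. The residues r modulo 16 with r³ ≡ 7 (mod 16) are exactly {7}, and each is ≡ 7 (mod 8).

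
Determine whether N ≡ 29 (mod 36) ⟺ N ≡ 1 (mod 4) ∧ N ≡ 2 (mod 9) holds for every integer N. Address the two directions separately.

Equivalent; both directions hold.

(⇒) Suppose N ≡ 29 (mod 36); write N = 36j + 29. Since 4 ∣ 36, reducing mod 4 gives N ≡ 29 ≡ 1 (mod 4); since 9 ∣ 36, reducing mod 9 gives N ≡ 29 ≡ 2 (mod 9).

(⇐) Conversely, if N ≡ 1 (mod 4) and N ≡ 2 (mod 9), then by the Chinese remainder theorem N ≡ 29 (mod 36). This is exactly N ≡ 29 (mod 36).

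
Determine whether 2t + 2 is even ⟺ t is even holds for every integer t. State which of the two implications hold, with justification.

(⇒) fails; (⇐) holds.

(⟸) Suppose t is even. Since 2 is even, 2t is even for every t, so 2t + 2 has the same parity as 2, which is even. Hence 2t + 2 is even.

(⟹) This fails: take t = 3. Then 2t + 2 = 8, which is even, yet t = 3 is odd, not even.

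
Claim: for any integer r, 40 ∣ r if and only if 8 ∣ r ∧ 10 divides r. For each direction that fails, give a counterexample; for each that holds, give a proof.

Both implications hold.

(⟹) If 40 ∣ r, write r = 40q. Since 40 = 5·8, r = 8·(5q), so 8 ∣ r; and since 40 = 4·10, r = 10·(4q), so 10 ∣ r.

(⟸) Suppose 8 ∣ r and 10 ∣ r. Any common multiple of 8 and 10 is a multiple of their lcm; here lcm(8, 10) = 8·10/gcd(8, 10) = 80/2 = 40, so 40 ∣ r.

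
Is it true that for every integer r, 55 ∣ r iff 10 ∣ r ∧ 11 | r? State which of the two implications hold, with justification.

(⇒) fails; (⇐) holds.

(⇒) This fails: take r = 55. Certainly 55 ∣ 55, but 10 ∤ 55.

(⇐) Suppose 10 ∣ r and 11 ∣ r. Any common multiple of 10 and 11 is a multiple of their lcm; here gcd(10, 11) = 1, so lcm(10, 11) = 10·11 = 110, so 110 ∣ r. Since 55 ∣ 110, it follows that 55 ∣ r.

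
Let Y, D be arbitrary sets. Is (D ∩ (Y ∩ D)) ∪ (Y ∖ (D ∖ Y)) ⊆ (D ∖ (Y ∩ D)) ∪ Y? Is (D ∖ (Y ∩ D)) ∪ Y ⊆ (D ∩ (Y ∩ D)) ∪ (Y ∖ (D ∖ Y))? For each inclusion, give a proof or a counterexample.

(⊆) holds; (⊇) fails.

(⊆) Let x ∈ (D ∩ (Y ∩ D)) ∪ (Y ∖ (D ∖ Y)). Then either x ∈ Y and x ∉ D; or x ∈ Y ∩ D. In each case x ∈ (D ∖ (Y ∩ D)) ∪ Y, so (D ∩ (Y ∩ D)) ∪ (Y ∖ (D ∖ Y)) ⊆ (D ∖ (Y ∩ D)) ∪ Y.

(⊇) This inclusion fails. Take Y = ∅, D = {1}; then 1 ∈ (D ∖ (Y ∩ D)) ∪ Y but 1 ∉ (D ∩ (Y ∩ D)) ∪ (Y ∖ (D ∖ Y)).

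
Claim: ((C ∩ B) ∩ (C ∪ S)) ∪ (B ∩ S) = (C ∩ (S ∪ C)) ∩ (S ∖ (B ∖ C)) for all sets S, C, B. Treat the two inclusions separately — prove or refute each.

Forward inclusion. This inclusion fails. Take S = {1}, C = ∅, B = {1}; then 1 ∈ ((C ∩ B) ∩ (C ∪ S)) ∪ (B ∩ S) but 1 ∉ (C ∩ (S ∪ C)) ∩ (S ∖ (B ∖ C)).

Reverse inclusion. This inclusion fails. Take S = {1}, C = {1}, B = ∅; then 1 ∈ (C ∩ (S ∪ C)) ∩ (S ∖ (B ∖ C)) but 1 ∉ ((C ∩ B) ∩ (C ∪ S)) ∪ (B ∩ S).

Neither inclusion holds.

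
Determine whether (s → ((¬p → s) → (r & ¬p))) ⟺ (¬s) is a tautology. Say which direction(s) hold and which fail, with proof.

The forward direction fails; the converse holds.

[⇒] This fails. Under r = T, p = F, s = T, the left side is true but the right side is false.

[⇐] Assume the antecedent. If r is true, the antecedent forces (r = T, p = F, s = F) or (r = T, p = T, s = F), and s → ((¬p → s) → (r & ¬p)) holds there. If r is false, the antecedent forces (r = F, p = F, s = F) or (r = F, p = T, s = F), and s → ((¬p → s) → (r & ¬p)) holds there. Either way s → ((¬p → s) → (r & ¬p)) holds.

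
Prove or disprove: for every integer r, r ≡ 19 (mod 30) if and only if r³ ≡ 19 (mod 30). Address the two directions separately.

(→) Suppose r ≡ 19 (mod 30). Write r = 30j + 19. Then (30j + 19)³ = 27000j³ + 51300j² + 32490j + 6859 = 30(900j³ + 1710j² + 1083j + 228) + 19, so r³ ≡ 19 (mod 30).

(←) Conversely, suppose r³ ≡ 19 (mod 30). The only residue r in {0, …, 29} with r³ ≡ 19 (mod 30) is r = 19, so r ≡ 19 (mod 30).

Both implications hold.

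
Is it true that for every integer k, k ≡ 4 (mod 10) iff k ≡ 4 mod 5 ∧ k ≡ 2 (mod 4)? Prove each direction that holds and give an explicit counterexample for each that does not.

(⇒) This fails: k = 4 gives 4 ≡ 4 (mod 10) but 4 ≡ 0 (mod 4), so the conjunction on the right does not hold.

(⇐) Conversely, if k ≡ 4 (mod 5) and k ≡ 2 (mod 4), then by the Chinese remainder theorem k ≡ 14 (mod 20). Since 14 ≡ 4 (mod 10) and 10 ∣ 20, we get k ≡ 4 (mod 10).

Not equivalent: only (⇐) holds.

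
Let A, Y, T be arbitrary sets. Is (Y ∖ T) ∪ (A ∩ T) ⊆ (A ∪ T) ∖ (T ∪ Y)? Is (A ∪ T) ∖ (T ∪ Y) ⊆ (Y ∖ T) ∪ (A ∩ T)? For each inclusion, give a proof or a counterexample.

(⊆) fails and (⊇) fails.

(⟹) This inclusion fails. Take A = ∅, Y = {1}, T = ∅; then 1 ∈ (Y ∖ T) ∪ (A ∩ T) but 1 ∉ (A ∪ T) ∖ (T ∪ Y).

(⟸) This inclusion fails. Take A = {1}, Y = ∅, T = ∅; then 1 ∈ (A ∪ T) ∖ (T ∪ Y) but 1 ∉ (Y ∖ T) ∪ (A ∩ T).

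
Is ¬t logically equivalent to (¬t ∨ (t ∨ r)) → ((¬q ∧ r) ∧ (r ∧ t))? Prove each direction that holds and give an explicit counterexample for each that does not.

Both directions fail.

Forward direction. This fails. Under t = F, q = F, r = F, the left side is true but the right side is false.

Converse. This fails. Under t = T, q = F, r = T, the left side is false but the right side is true.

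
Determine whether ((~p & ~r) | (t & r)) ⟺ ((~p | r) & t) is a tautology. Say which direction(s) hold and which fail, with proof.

Forward direction. This fails. Under r = F, t = F, p = F, the left side is true but the right side is false.

Converse. Assume the antecedent. If r is true, the antecedent forces (r = T, t = T, p = F) or (r = T, t = T, p = T), and (~p & ~r) | (t & r) holds there. If r is false, the antecedent forces (r = F, t = T, p = F), and (~p & ~r) | (t & r) holds there. Either way (~p & ~r) | (t & r) holds.

Only the reverse direction holds.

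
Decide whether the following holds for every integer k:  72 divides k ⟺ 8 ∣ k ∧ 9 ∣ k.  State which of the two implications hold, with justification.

Both directions hold.

[⇒] If 72 ∣ k, write k = 72q. Since 72 = 9·8, k = 8·(9q), so 8 ∣ k; and since 72 = 8·9, k = 9·(8q), so 9 ∣ k.

[⇐] Suppose 8 ∣ k and 9 ∣ k. Any common multiple of 8 and 9 is a multiple of their lcm; here gcd(8, 9) = 1, so lcm(8, 9) = 8·9 = 72, so 72 ∣ k.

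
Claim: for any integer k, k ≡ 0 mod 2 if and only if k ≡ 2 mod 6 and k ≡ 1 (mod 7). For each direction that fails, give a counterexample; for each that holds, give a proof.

(⇒) This fails: k = 0 gives 0 ≡ 0 (mod 2) but 0 ≡ 0 (mod 6), so the conjunction on the right does not hold.

(⇐) Conversely, if k ≡ 2 (mod 6) and k ≡ 1 (mod 7), then by the Chinese remainder theorem k ≡ 8 (mod 42). Since 8 ≡ 0 (mod 2) and 2 ∣ 42, we get k ≡ 0 (mod 2).

Only the converse holds.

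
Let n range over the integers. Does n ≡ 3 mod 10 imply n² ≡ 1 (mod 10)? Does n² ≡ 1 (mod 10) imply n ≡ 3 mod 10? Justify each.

Neither direction holds.

[⇒] This fails: take n = 3. Then 3 ≡ 3 (mod 10), but 3² = 9 ≡ 9 (mod 10), not 1.

[⇐] This fails: take n = 1. Then 1² = 1 ≡ 1 (mod 10), yet 1 ≡ 1 (mod 10), not 3.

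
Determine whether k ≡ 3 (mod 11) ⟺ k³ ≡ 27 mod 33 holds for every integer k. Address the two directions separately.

[⇒] This fails: take k = 14. Then 14 ≡ 3 (mod 11), but 14³ = 2744 ≡ 5 (mod 33), not 27.

[⇐] Conversely, the residues r modulo 33 with r³ ≡ 27 (mod 33) are exactly {3}, and each is ≡ 3 (mod 11).

Only the reverse direction holds.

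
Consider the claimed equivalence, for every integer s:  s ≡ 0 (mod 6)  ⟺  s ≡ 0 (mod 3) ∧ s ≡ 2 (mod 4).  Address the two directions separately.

Converse. If s ≡ 0 (mod 3) and s ≡ 2 (mod 4), then by the Chinese remainder theorem s ≡ 6 (mod 12). Since 6 ≡ 0 (mod 6) and 6 ∣ 12, we get s ≡ 0 (mod 6).

Forward direction. This fails: s = 0 gives 0 ≡ 0 (mod 6) but 0 ≡ 0 (mod 4), so the conjunction on the right does not hold.

The forward direction fails; the converse holds.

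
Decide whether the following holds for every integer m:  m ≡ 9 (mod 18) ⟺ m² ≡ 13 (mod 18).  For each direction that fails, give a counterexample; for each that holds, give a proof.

(⇒) fails and (⇐) fails.

(→) This fails: take m = 9. Then 9 ≡ 9 (mod 18), but 9² = 81 ≡ 9 (mod 18), not 13.

(←) This fails: take m = 7. Then 7² = 49 ≡ 13 (mod 18), yet 7 ≡ 7 (mod 18), not 9.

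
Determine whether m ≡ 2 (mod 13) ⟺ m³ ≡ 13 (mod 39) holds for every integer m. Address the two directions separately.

Neither direction holds.

(⇒) This fails: take m = 2. Then 2 ≡ 2 (mod 13), but 2³ = 8 ≡ 8 (mod 39), not 13.

(⇐) This fails: take m = 13. Then 13³ = 2197 ≡ 13 (mod 39), yet 13 ≡ 0 (mod 13), not 2.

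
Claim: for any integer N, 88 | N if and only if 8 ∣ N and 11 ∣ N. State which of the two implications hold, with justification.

Both directions hold.

Forward direction. If 88 ∣ N, write N = 88q. Since 88 = 11·8, N = 8·(11q), so 8 ∣ N; and since 88 = 8·11, N = 11·(8q), so 11 ∣ N.

Converse. Suppose 8 ∣ N and 11 ∣ N. Any common multiple of 8 and 11 is a multiple of their lcm; here gcd(8, 11) = 1, so lcm(8, 11) = 8·11 = 88, so 88 ∣ N.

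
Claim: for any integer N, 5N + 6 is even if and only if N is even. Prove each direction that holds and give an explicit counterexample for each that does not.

The biconditional holds.

[⇒] Suppose 5N + 6 is even. Since 5 is odd, 5N and N have the same parity, so 5N + 6 ≡ N + 6 (mod 2). As 6 is even, 5N + 6 is even exactly when N is even. Thus N is even.

[⇐] Conversely, suppose N is even; write N = 2j. Then 5N + 6 = 5·(2j) + 6 = 2·5j + 6, which is even.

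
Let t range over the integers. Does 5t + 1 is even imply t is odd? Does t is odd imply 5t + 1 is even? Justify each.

The biconditional holds.

Forward direction. Suppose 5t + 1 is even. Since 5 is odd, 5t and t have the same parity, so 5t + 1 ≡ t + 1 (mod 2). As 1 is odd, 5t + 1 is even exactly when t is odd. Thus t is odd.

Converse. Suppose t is odd; write t = 2j + 1. Then 5t + 1 = 5·(2j + 1) + 1 = 2·5j + 6, which is even.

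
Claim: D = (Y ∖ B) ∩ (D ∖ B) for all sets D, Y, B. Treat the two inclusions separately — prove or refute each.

(⊆) This inclusion fails. Take D = {1}, Y = ∅, B = ∅; then 1 ∈ D but 1 ∉ (Y ∖ B) ∩ (D ∖ B).

(⊇) Let x ∈ (Y ∖ B) ∩ (D ∖ B). Then x ∈ D ∩ Y and x ∉ B, from which x ∈ D.

The sets are not equal: only the reverse inclusion holds.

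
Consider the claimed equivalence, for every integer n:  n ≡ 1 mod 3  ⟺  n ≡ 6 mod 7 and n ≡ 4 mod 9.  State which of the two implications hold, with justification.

Not equivalent: only (⇐) holds.

(→) This fails: n = 1 gives 1 ≡ 1 (mod 3) but 1 ≡ 1 (mod 7), so the conjunction on the right does not hold.

(←) Conversely, if n ≡ 6 (mod 7) and n ≡ 4 (mod 9), then by the Chinese remainder theorem n ≡ 13 (mod 63). Since 13 ≡ 1 (mod 3) and 3 ∣ 63, we get n ≡ 1 (mod 3).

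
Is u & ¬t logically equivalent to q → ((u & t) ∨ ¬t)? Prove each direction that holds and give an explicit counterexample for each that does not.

(⇒) Assume the antecedent. If t is true, the antecedent cannot hold. If t is false, q → ((u & t) ∨ ¬t) reduces to true regardless of the other variables. Either way q → ((u & t) ∨ ¬t) holds.

(⇐) This fails. Under t = F, u = F, q = F, the left side is false but the right side is true.

The forward direction holds; the converse fails.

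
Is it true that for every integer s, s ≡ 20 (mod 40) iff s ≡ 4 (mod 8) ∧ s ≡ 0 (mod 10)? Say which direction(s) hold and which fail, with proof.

Both directions hold; the statement is true.

(⟹) Suppose s ≡ 20 (mod 40); write s = 40j + 20. Since 8 ∣ 40, reducing mod 8 gives s ≡ 20 ≡ 4 (mod 8); since 10 ∣ 40, reducing mod 10 gives s ≡ 20 ≡ 0 (mod 10).

(⟸) Conversely, if s ≡ 4 (mod 8) and s ≡ 0 (mod 10), then by the Chinese remainder theorem s ≡ 20 (mod 40). This is exactly s ≡ 20 (mod 40).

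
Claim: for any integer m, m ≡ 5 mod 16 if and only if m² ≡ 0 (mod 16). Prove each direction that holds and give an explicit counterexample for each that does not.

Neither implication holds.

(→) This fails: take m = 5. Then 5 ≡ 5 (mod 16), but 5² = 25 ≡ 9 (mod 16), not 0.

(←) This fails: take m = 0. Then 0² = 0 ≡ 0 (mod 16), yet 0 ≡ 0 (mod 16), not 5.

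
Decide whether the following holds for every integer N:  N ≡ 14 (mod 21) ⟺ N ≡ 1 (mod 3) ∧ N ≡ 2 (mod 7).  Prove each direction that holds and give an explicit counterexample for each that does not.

(→) This fails: N = 14 gives 14 ≡ 14 (mod 21) but 14 ≡ 2 (mod 3), so the conjunction on the right does not hold.

(←) This fails: N = 16 satisfies both congruences on the right (16 ≡ 1 mod 3 and 16 ≡ 2 mod 7) yet 16 ≡ 16 (mod 21), not 14.

Neither implication holds.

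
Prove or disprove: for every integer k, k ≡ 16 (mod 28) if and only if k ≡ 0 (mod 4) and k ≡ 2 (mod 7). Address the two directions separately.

Converse. If k ≡ 0 (mod 4) and k ≡ 2 (mod 7), then by the Chinese remainder theorem k ≡ 16 (mod 28). This is exactly k ≡ 16 (mod 28).

Forward direction. Suppose k ≡ 16 (mod 28); write k = 28j + 16. Since 4 ∣ 28, reducing mod 4 gives k ≡ 16 ≡ 0 (mod 4); since 7 ∣ 28, reducing mod 7 gives k ≡ 16 ≡ 2 (mod 7).

Both directions hold; the statement is true.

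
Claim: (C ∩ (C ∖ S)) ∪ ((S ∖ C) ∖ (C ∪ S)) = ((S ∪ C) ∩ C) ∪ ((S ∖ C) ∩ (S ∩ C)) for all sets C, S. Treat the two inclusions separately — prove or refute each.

(⊆) holds; (⊇) fails.

Forward inclusion. Let x ∈ (C ∩ (C ∖ S)) ∪ ((S ∖ C) ∖ (C ∪ S)). Then x ∈ C and x ∉ S, from which x ∈ ((S ∪ C) ∩ C) ∪ ((S ∖ C) ∩ (S ∩ C)).

Reverse inclusion. This inclusion fails. Take C = {1}, S = {1}; then 1 ∈ ((S ∪ C) ∩ C) ∪ ((S ∖ C) ∩ (S ∩ C)) but 1 ∉ (C ∩ (C ∖ S)) ∪ ((S ∖ C) ∖ (C ∪ S)).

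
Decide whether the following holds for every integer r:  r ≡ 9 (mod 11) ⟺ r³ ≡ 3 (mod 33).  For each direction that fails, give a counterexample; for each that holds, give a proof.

(⇒) This fails: take r = 20. Then 20 ≡ 9 (mod 11), but 20³ = 8000 ≡ 14 (mod 33), not 3.

(⇐) Conversely, the residues r modulo 33 with r³ ≡ 3 (mod 33) are exactly {9}, and each is ≡ 9 (mod 11).

(⇒) fails; (⇐) holds.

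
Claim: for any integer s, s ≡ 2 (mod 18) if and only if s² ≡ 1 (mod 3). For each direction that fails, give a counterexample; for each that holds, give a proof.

(⟹) Suppose s ≡ 2 (mod 18). Then s² ≡ 2² = 4 (mod 18), and since 3 ∣ 18, also s² ≡ 1 (mod 3).

(⟸) This fails: take s = 1. Then 1² = 1 ≡ 1 (mod 3), yet 1 ≡ 1 (mod 18), not 2.

The forward direction holds; the converse fails.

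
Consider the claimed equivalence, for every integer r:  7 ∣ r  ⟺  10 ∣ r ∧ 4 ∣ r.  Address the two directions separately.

(⟹) This fails: take r = 7. Certainly 7 ∣ 7, but 10 ∤ 7.

(⟸) This fails: take r = 20. Both 10 ∣ 20 and 4 ∣ 20, yet 20 is not a multiple of 7 (since 20 = 2·7 + 6), so 7 ∤ 20.

Both directions fail.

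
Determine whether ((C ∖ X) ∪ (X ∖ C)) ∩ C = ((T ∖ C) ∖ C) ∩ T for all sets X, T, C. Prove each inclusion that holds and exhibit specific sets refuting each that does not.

(⊆) This inclusion fails. Take X = ∅, T = ∅, C = {1}; then 1 ∈ ((C ∖ X) ∪ (X ∖ C)) ∩ C but 1 ∉ ((T ∖ C) ∖ C) ∩ T.

(⊇) This inclusion fails. Take X = ∅, T = {1}, C = ∅; then 1 ∈ ((T ∖ C) ∖ C) ∩ T but 1 ∉ ((C ∖ X) ∪ (X ∖ C)) ∩ C.

Both inclusions fail.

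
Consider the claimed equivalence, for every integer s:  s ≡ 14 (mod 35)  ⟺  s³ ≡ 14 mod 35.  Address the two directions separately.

Both implications hold.

(→) Suppose s ≡ 14 (mod 35). Write s = 35j + 14. Then (35j + 14)³ = 42875j³ + 51450j² + 20580j + 2744 = 35(1225j³ + 1470j² + 588j + 78) + 14, so s³ ≡ 14 (mod 35).

(←) Conversely, suppose s³ ≡ 14 (mod 35). The only residue r in {0, …, 34} with r³ ≡ 14 (mod 35) is r = 14, so s ≡ 14 (mod 35).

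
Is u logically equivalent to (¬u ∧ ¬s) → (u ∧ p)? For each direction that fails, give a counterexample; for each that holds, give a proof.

(⇒) Assume the antecedent. If s is true, (¬u ∧ ¬s) → (u ∧ p) reduces to true regardless of the other variables. If s is false, the antecedent forces (s = F, p = F, u = T) or (s = F, p = T, u = T), and (¬u ∧ ¬s) → (u ∧ p) holds there. Either way (¬u ∧ ¬s) → (u ∧ p) holds.

(⇐) This fails. Under s = T, p = F, u = F, the left side is false but the right side is true.

Not equivalent: only (⇒) holds.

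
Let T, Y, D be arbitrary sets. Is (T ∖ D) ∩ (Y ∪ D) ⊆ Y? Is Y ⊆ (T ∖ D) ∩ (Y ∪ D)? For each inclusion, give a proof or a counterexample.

(⟹) Let x ∈ (T ∖ D) ∩ (Y ∪ D). Then x ∈ T ∩ Y and x ∉ D, from which x ∈ Y.

(⟸) This inclusion fails. Take T = ∅, Y = {1}, D = ∅; then 1 ∈ Y but 1 ∉ (T ∖ D) ∩ (Y ∪ D).

Only the forward inclusion holds.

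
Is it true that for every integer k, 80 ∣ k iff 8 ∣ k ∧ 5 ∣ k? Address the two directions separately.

The forward direction holds; the converse fails.

(→) If 80 ∣ k, write k = 80q. Since 80 = 10·8, k = 8·(10q), so 8 ∣ k; and since 80 = 16·5, k = 5·(16q), so 5 ∣ k.

(←) This fails: take k = 40. Both 8 ∣ 40 and 5 ∣ 40, yet 40 is not a multiple of 80 (since 40 = 0·80 + 40), so 80 ∤ 40.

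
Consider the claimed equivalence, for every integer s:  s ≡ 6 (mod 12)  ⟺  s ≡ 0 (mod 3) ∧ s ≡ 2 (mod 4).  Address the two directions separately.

The biconditional holds.

[⇒] Suppose s ≡ 6 (mod 12); write s = 12j + 6. Since 3 ∣ 12, reducing mod 3 gives s ≡ 6 ≡ 0 (mod 3); since 4 ∣ 12, reducing mod 4 gives s ≡ 6 ≡ 2 (mod 4).

[⇐] Conversely, if s ≡ 0 (mod 3) and s ≡ 2 (mod 4), then by the Chinese remainder theorem s ≡ 6 (mod 12). This is exactly s ≡ 6 (mod 12).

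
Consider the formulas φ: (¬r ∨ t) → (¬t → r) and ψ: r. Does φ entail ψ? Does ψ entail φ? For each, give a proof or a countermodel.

(⇒) fails; (⇐) holds.

(→) This fails. Under t = T, r = F, the left side is true but the right side is false.

(←) Assume the antecedent. If t is true, (¬r ∨ t) → (¬t → r) reduces to true regardless of the other variables. If t is false, the antecedent forces (t = F, r = T), and (¬r ∨ t) → (¬t → r) holds there. Either way (¬r ∨ t) → (¬t → r) holds.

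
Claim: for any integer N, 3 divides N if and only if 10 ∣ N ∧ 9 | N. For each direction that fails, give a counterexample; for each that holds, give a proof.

Converse. Suppose 10 ∣ N and 9 ∣ N. Any common multiple of 10 and 9 is a multiple of their lcm; here gcd(10, 9) = 1, so lcm(10, 9) = 10·9 = 90, so 90 ∣ N. Since 3 ∣ 90, it follows that 3 ∣ N.

Forward direction. This fails: take N = 3. Certainly 3 ∣ 3, but 10 ∤ 3.

Only the converse holds.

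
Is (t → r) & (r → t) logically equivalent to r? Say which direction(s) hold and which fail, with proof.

Neither direction holds.

(⟹) This fails. Under r = F, t = F, the left side is true but the right side is false.

(⟸) This fails. Under r = T, t = F, the left side is false but the right side is true.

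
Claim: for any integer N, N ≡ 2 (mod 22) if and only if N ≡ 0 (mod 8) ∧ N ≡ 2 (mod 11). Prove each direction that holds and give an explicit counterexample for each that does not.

(⇒) fails; (⇐) holds.

(→) This fails: N = 2 gives 2 ≡ 2 (mod 22) but 2 ≡ 2 (mod 8), so the conjunction on the right does not hold.

(←) Conversely, if N ≡ 0 (mod 8) and N ≡ 2 (mod 11), then by the Chinese remainder theorem N ≡ 24 (mod 88). Since 24 ≡ 2 (mod 22) and 22 ∣ 88, we get N ≡ 2 (mod 22).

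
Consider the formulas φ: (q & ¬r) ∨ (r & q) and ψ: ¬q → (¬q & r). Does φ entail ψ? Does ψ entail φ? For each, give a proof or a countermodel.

(⇒) holds; (⇐) fails.

(⇐) This fails. Under q = F, r = T, the left side is false but the right side is true.

(⇒) Assume the antecedent. If q is true, ¬q → (¬q & r) reduces to true regardless of the other variables. If q is false, the antecedent cannot hold. Either way ¬q → (¬q & r) holds.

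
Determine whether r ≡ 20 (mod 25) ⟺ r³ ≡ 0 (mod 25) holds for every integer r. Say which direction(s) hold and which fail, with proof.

Only the forward implication holds.

(⟹) Suppose r ≡ 20 (mod 25). Write r = 25j + 20. Then (25j + 20)³ = 15625j³ + 37500j² + 30000j + 8000 = 25(625j³ + 1500j² + 1200j + 320) + 0, so r³ ≡ 0 (mod 25).

(⟸) This fails: take r = 0. Then 0³ = 0 ≡ 0 (mod 25), yet 0 ≡ 0 (mod 25), not 20.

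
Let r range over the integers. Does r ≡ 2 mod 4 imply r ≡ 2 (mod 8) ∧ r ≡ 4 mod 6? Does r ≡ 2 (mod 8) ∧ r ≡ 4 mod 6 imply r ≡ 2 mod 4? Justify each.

(⟹) This fails: r = 2 gives 2 ≡ 2 (mod 4) but 2 ≡ 2 (mod 6), so the conjunction on the right does not hold.

(⟸) Conversely, if r ≡ 2 (mod 8) and r ≡ 4 (mod 6), then by the Chinese remainder theorem r ≡ 10 (mod 24). Since 10 ≡ 2 (mod 4) and 4 ∣ 24, we get r ≡ 2 (mod 4).

Only the converse holds.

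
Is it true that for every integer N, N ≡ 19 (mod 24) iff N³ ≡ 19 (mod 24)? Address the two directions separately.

(⟹) Suppose N ≡ 19 (mod 24). Write N = 24j + 19. Then (24j + 19)³ = 13824j³ + 32832j² + 25992j + 6859 = 24(576j³ + 1368j² + 1083j + 285) + 19, so N³ ≡ 19 (mod 24).

(⟸) Conversely, suppose N³ ≡ 19 (mod 24). The only residue r in {0, …, 23} with r³ ≡ 19 (mod 24) is r = 19, so N ≡ 19 (mod 24).

Both implications hold.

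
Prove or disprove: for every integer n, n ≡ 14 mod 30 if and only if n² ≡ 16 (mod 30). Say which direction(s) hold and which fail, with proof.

(→) Suppose n ≡ 14 mod 30. Write n = 30j + 14. Then (30j + 14)² = 900j² + 840j + 196 = 30(30j² + 28j + 6) + 16, so n² ≡ 16 (mod 30).

(←) This fails: take n = 4. Then 4² = 16 ≡ 16 (mod 30), yet 4 ≡ 4 (mod 30), not 14.

Only the forward direction holds.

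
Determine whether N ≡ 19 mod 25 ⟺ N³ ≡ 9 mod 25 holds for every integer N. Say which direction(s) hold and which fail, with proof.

Both directions hold; the statement is true.

Forward direction. Suppose N ≡ 19 mod 25. Write N = 25j + 19. Then (25j + 19)³ = 15625j³ + 35625j² + 27075j + 6859 = 25(625j³ + 1425j² + 1083j + 274) + 9, so N³ ≡ 9 (mod 25).

Converse. Suppose N³ ≡ 9 (mod 25). The only residue r in {0, …, 24} with r³ ≡ 9 (mod 25) is r = 19, so N ≡ 19 (mod 25).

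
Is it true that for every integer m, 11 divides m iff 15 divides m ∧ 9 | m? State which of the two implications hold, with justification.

(⇒) fails and (⇐) fails.

[⇒] This fails: take m = 11. Certainly 11 ∣ 11, but 15 ∤ 11.

[⇐] This fails: take m = 45. Both 15 ∣ 45 and 9 ∣ 45, yet 45 is not a multiple of 11 (since 45 = 4·11 + 1), so 11 ∤ 45.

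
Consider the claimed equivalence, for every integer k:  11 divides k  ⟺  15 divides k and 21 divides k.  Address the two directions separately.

(→) This fails: take k = 11. Certainly 11 ∣ 11, but 15 ∤ 11.

(←) This fails: take k = 105. Both 15 ∣ 105 and 21 ∣ 105, yet 105 is not a multiple of 11 (since 105 = 9·11 + 6), so 11 ∤ 105.

(⇒) fails and (⇐) fails.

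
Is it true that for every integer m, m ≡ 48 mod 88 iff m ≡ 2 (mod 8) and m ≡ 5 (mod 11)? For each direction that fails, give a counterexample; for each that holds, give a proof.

(⟹) This fails: m = 48 gives 48 ≡ 48 (mod 88) but 48 ≡ 0 (mod 8), so the conjunction on the right does not hold.

(⟸) This fails: m = 82 satisfies both congruences on the right (82 ≡ 2 mod 8 and 82 ≡ 5 mod 11) yet 82 ≡ 82 (mod 88), not 48.

(⇒) fails and (⇐) fails.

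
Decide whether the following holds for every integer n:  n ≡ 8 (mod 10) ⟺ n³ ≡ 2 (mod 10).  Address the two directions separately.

Both directions hold; the statement is true.

Converse. Suppose n³ ≡ 2 (mod 10). The only residue r in {0, …, 9} with r³ ≡ 2 (mod 10) is r = 8, so n ≡ 8 (mod 10).

Forward direction. Suppose n ≡ 8 (mod 10). Write n = 10j + 8. Then (10j + 8)³ = 1000j³ + 2400j² + 1920j + 512 = 10(100j³ + 240j² + 192j + 51) + 2, so n³ ≡ 2 (mod 10).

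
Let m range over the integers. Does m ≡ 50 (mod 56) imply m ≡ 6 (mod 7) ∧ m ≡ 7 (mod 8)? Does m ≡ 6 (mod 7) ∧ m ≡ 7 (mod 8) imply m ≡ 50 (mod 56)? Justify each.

(→) This fails: m = 50 gives 50 ≡ 50 (mod 56) but 50 ≡ 1 (mod 7), so the conjunction on the right does not hold.

(←) This fails: m = 55 satisfies both congruences on the right (55 ≡ 6 mod 7 and 55 ≡ 7 mod 8) yet 55 ≡ 55 (mod 56), not 50.

(⇒) fails and (⇐) fails.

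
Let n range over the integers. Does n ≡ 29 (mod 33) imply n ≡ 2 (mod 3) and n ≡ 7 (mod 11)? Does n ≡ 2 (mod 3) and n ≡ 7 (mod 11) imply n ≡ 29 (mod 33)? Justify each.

(⟹) Suppose n ≡ 29 (mod 33); write n = 33j + 29. Since 3 ∣ 33, reducing mod 3 gives n ≡ 29 ≡ 2 (mod 3); since 11 ∣ 33, reducing mod 11 gives n ≡ 29 ≡ 7 (mod 11).

(⟸) Conversely, if n ≡ 2 (mod 3) and n ≡ 7 (mod 11), then by the Chinese remainder theorem n ≡ 29 (mod 33). This is exactly n ≡ 29 (mod 33).

Both directions hold; the statement is true.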